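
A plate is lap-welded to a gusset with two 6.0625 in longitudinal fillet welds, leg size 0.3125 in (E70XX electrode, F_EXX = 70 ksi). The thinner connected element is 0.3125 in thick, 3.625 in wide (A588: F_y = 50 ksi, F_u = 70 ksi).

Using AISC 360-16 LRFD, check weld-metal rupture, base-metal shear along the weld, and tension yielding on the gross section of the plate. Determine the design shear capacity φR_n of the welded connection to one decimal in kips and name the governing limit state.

Weld metal: throat = 0.707×0.3125 = 0.22094 in, L = 2×6.0625 = 12.125 in. φR_n = 0.75 × 0.6 × 70 × 0.22094 × 12.125 = 84.4 kips.
Base metal shear (0.3125 in plate): yield φR_n = 1.0×0.6×50×0.3125×12.125 = 113.7 kips; rupture φR_n = 0.75×0.6×70×0.3125×12.125 = 119.4 kips; take 113.7 kips (yield).
Tension yield (gross): A_g = 3.625×0.3125 = 1.1328 in². φR_n = 0.90 × 50 × 1.1328 = 51.0 kips.
Governing: min(84.4, 113.7, 51.0) = 51.0 kips → gross-section yield.

51.0 kips (gross-section yield governs)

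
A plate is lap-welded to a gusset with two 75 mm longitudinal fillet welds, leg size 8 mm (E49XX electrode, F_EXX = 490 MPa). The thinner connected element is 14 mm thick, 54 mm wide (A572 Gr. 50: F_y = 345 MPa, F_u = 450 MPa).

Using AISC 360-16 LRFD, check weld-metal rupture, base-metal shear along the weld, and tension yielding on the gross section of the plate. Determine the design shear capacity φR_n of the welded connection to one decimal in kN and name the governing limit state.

Weld metal: throat = 0.707×8 = 5.656 mm, L = 2×75 = 150 mm. φR_n = 0.75 × 0.6 × 490 × 5.656 × 150 = 187.1 kN.
Base metal shear (14 mm plate): yield φR_n = 1.0×0.6×345×14×150 = 434.7 kN; rupture φR_n = 0.75×0.6×450×14×150 = 425.3 kN; take 425.3 kN (rupture).
Tension yield (gross): A_g = 54×14 = 756 mm². φR_n = 0.90 × 345 × 756 = 234.7 kN.
Governing: min(187.1, 425.3, 234.7) = 187.1 kN → weld metal.

187.1 kN (weld metal governs)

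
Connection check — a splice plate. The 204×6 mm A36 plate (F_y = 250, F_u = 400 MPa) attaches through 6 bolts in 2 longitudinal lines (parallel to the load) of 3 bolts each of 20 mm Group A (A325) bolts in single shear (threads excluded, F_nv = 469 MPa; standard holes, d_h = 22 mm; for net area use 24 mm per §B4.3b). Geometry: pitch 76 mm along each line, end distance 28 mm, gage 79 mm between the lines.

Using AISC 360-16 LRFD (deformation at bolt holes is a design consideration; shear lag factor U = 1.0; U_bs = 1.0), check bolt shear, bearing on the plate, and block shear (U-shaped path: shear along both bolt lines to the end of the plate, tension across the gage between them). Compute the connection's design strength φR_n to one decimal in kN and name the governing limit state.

Bolt shear: A_b = π(20)²/4 = 314.16 mm². φR_n = 0.75 × 469 × 314.16 × 6 × 1 = 663.0 kN.
Bearing (6 mm plate, F_u = 400 MPa): end bolts L_c = 28 − 22/2 = 17, R_n = min(1.2×17×6×400, 2.4×20×6×400) = 48.96 kN/bolt; interior L_c = 76 − 22 = 54, R_n = 115.2 kN/bolt. φR_n = 0.75 × (2×48.96 + 4×115.2) = 419.0 kN.
Block shear: shear path 2×[28+2×76] = 2×180 mm, A_gv = 2160, A_nv = 2×(180 − 2.5×24)×6 = 1440 mm²; tension across gage: (79 − 1×24)×6 = 330 mm². R_n = min(0.6×400×1440, 0.6×250×2160) + 1.0×400×330 = min(345.6, 324) + 132 = 456 kN. φR_n = 0.75 × 456 = 342.0 kN.
Governing: min(663.0, 419.0, 342.0) = 342.0 kN → block shear.

342.0 kN (block shear governs)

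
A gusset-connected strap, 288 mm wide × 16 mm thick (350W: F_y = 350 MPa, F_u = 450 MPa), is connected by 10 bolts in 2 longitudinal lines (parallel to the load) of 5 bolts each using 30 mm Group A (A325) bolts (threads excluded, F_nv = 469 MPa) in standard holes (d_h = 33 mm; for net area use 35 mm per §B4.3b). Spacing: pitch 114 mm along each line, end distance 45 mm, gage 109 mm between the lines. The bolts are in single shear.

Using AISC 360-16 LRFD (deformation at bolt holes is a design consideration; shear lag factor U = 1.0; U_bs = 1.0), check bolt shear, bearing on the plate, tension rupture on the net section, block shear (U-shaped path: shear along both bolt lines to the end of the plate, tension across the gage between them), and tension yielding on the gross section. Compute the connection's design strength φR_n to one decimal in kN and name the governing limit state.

1177.2 kN (net-section rupture governs)

Bolt shear: A_b = π(30)²/4 = 706.86 mm². φR_n = 0.75 × 469 × 706.86 × 10 × 1 = 2486.4 kN.
Bearing (16 mm plate, F_u = 450 MPa): end bolts L_c = 45 − 33/2 = 28.5, R_n = min(1.2×28.5×16×450, 2.4×30×16×450) = 246.24 kN/bolt; interior L_c = 114 − 33 = 81, R_n = 518.4 kN/bolt. φR_n = 0.75 × (2×246.24 + 8×518.4) = 3479.8 kN.
Tension rupture (net): A_n = (288 − 2×35)×16 = 3488 mm² (U = 1.0, A_e = A_n). φR_n = 0.75 × 450 × 3488 = 1177.2 kN.
Block shear: shear path 2×[45+4×114] = 2×501 mm, A_gv = 16032, A_nv = 2×(501 − 4.5×35)×16 = 10992 mm²; tension across gage: (109 − 1×35)×16 = 1184 mm². R_n = min(0.6×450×10992, 0.6×350×16032) + 1.0×450×1184 = min(2967.8, 3366.7) + 532.8 = 3500.6 kN. φR_n = 0.75 × 3500.6 = 2625.5 kN.
Tension yield (gross): A_g = 288×16 = 4608 mm². φR_n = 0.90 × 350 × 4608 = 1451.5 kN.
Governing: min(2486.4, 3479.8, 1177.2, 2625.5, 1451.5) = 1177.2 kN → net-section rupture.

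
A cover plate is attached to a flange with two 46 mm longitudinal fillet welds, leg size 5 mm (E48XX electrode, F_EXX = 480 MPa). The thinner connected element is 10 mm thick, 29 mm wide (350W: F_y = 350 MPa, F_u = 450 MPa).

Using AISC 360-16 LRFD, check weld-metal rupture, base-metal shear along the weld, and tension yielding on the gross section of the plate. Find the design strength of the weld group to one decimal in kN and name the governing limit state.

Weld metal: throat = 0.707×5 = 3.535 mm, L = 2×46 = 92 mm. φR_n = 0.75 × 0.6 × 480 × 3.535 × 92 = 70.2 kN.
Base metal shear (10 mm plate): yield φR_n = 1.0×0.6×350×10×92 = 193.2 kN; rupture φR_n = 0.75×0.6×450×10×92 = 186.3 kN; take 186.3 kN (rupture).
Tension yield (gross): A_g = 29×10 = 290 mm². φR_n = 0.90 × 350 × 290 = 91.4 kN.
Governing: min(70.2, 186.3, 91.4) = 70.2 kN → weld metal.

70.2 kN (weld metal governs)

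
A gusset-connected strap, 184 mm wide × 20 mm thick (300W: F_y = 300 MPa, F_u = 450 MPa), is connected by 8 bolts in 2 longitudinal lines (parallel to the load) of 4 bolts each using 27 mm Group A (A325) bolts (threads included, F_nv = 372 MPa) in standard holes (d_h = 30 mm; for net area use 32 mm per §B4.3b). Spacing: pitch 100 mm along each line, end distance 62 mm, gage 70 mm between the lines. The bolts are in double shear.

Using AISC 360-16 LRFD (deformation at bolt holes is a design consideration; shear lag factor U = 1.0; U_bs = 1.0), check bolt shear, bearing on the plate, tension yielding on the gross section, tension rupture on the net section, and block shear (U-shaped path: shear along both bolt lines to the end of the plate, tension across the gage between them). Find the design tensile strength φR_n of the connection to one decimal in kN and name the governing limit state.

810.0 kN (net-section rupture governs)

Bolt shear: A_b = π(27)²/4 = 572.56 mm². φR_n = 0.75 × 372 × 572.56 × 8 × 2 = 2555.9 kN.
Bearing (20 mm plate, F_u = 450 MPa): end bolts L_c = 62 − 30/2 = 47, R_n = min(1.2×47×20×450, 2.4×27×20×450) = 507.6 kN/bolt; interior L_c = 100 − 30 = 70, R_n = 583.2 kN/bolt. φR_n = 0.75 × (2×507.6 + 6×583.2) = 3385.8 kN.
Tension yield (gross): A_g = 184×20 = 3680 mm². φR_n = 0.90 × 300 × 3680 = 993.6 kN.
Tension rupture (net): A_n = (184 − 2×32)×20 = 2400 mm² (U = 1.0, A_e = A_n). φR_n = 0.75 × 450 × 2400 = 810.0 kN.
Block shear: shear path 2×[62+3×100] = 2×362 mm, A_gv = 14480, A_nv = 2×(362 − 3.5×32)×20 = 10000 mm²; tension across gage: (70 − 1×32)×20 = 760 mm². R_n = min(0.6×450×10000, 0.6×300×14480) + 1.0×450×760 = min(2700, 2606.4) + 342 = 2948.4 kN. φR_n = 0.75 × 2948.4 = 2211.3 kN.
Governing: min(2555.9, 3385.8, 993.6, 810.0, 2211.3) = 810.0 kN → net-section rupture.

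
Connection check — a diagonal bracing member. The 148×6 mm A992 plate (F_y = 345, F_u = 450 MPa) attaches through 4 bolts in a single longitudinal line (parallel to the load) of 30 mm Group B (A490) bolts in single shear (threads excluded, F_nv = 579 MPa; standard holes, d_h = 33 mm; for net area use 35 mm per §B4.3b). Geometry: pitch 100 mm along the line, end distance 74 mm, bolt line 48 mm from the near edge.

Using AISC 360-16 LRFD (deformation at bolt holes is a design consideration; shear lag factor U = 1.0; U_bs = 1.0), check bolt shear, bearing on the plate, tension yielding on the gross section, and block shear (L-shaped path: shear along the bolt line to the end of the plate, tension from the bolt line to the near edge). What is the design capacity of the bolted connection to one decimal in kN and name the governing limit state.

Bolt shear: A_b = π(30)²/4 = 706.86 mm². φR_n = 0.75 × 579 × 706.86 × 4 × 1 = 1227.8 kN.
Bearing (6 mm plate, F_u = 450 MPa): end bolts L_c = 74 − 33/2 = 57.5, R_n = min(1.2×57.5×6×450, 2.4×30×6×450) = 186.3 kN/bolt; interior L_c = 100 − 33 = 67, R_n = 194.4 kN/bolt. φR_n = 0.75 × (1×186.3 + 3×194.4) = 577.1 kN.
Tension yield (gross): A_g = 148×6 = 888 mm². φR_n = 0.90 × 345 × 888 = 275.7 kN.
Block shear: shear path 1×[74+3×100] = 1×374 mm, A_gv = 2244, A_nv = 1×(374 − 3.5×35)×6 = 1509 mm²; tension to near edge: (48 − 0.5×35)×6 = 183 mm². R_n = min(0.6×450×1509, 0.6×345×2244) + 1.0×450×183 = min(407.43, 464.51) + 82.35 = 489.78 kN. φR_n = 0.75 × 489.78 = 367.3 kN.
Governing: min(1227.8, 577.1, 275.7, 367.3) = 275.7 kN → gross-section yield.

275.7 kN (gross-section yield governs)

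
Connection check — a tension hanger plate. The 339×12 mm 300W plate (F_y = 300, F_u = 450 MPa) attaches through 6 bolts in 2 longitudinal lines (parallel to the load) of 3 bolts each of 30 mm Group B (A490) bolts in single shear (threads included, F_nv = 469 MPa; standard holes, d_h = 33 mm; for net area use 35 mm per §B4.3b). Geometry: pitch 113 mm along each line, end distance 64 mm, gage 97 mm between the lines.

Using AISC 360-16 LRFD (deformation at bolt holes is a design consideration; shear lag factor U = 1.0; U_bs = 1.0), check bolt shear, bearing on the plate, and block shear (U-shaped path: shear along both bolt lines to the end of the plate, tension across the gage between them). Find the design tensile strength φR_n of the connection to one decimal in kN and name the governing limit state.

1190.7 kN (block shear governs)

Bolt shear: A_b = π(30)²/4 = 706.86 mm². φR_n = 0.75 × 469 × 706.86 × 6 × 1 = 1491.8 kN.
Bearing (12 mm plate, F_u = 450 MPa): end bolts L_c = 64 − 33/2 = 47.5, R_n = min(1.2×47.5×12×450, 2.4×30×12×450) = 307.8 kN/bolt; interior L_c = 113 − 33 = 80, R_n = 388.8 kN/bolt. φR_n = 0.75 × (2×307.8 + 4×388.8) = 1628.1 kN.
Block shear: shear path 2×[64+2×113] = 2×290 mm, A_gv = 6960, A_nv = 2×(290 − 2.5×35)×12 = 4860 mm²; tension across gage: (97 − 1×35)×12 = 744 mm². R_n = min(0.6×450×4860, 0.6×300×6960) + 1.0×450×744 = min(1312.2, 1252.8) + 334.8 = 1587.6 kN. φR_n = 0.75 × 1587.6 = 1190.7 kN.
Governing: min(1491.8, 1628.1, 1190.7) = 1190.7 kN → block shear.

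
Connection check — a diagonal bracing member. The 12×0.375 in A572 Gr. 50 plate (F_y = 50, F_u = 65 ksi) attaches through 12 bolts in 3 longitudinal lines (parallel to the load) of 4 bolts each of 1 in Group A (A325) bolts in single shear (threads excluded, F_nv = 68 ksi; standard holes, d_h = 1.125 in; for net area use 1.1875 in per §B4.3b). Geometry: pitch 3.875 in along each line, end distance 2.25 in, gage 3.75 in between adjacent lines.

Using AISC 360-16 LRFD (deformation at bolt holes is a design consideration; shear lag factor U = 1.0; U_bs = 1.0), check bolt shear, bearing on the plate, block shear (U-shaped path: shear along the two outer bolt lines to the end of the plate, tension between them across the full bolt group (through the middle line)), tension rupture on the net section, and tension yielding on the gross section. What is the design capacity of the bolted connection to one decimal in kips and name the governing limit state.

Bolt shear: A_b = π(1)²/4 = 0.7854 in². φR_n = 0.75 × 68 × 0.7854 × 12 × 1 = 480.7 kips.
Bearing (0.375 in plate, F_u = 65 ksi): end bolts L_c = 2.25 − 1.125/2 = 1.6875, R_n = min(1.2×1.6875×0.375×65, 2.4×1×0.375×65) = 49.359 kips/bolt; interior L_c = 3.875 − 1.125 = 2.75, R_n = 58.5 kips/bolt. φR_n = 0.75 × (3×49.359 + 9×58.5) = 505.9 kips.
Block shear: shear path 2×[2.25+3×3.875] = 2×13.875 in, A_gv = 10.406, A_nv = 2×(13.875 − 3.5×1.1875)×0.375 = 7.2891 in²; tension across gage: (7.5 − 2×1.1875)×0.375 = 1.9219 in². R_n = min(0.6×65×7.2891, 0.6×50×10.406) + 1.0×65×1.9219 = min(284.27, 312.18) + 124.92 = 409.19 kips. φR_n = 0.75 × 409.19 = 306.9 kips.
Tension rupture (net): A_n = (12 − 3×1.1875)×0.375 = 3.1641 in² (U = 1.0, A_e = A_n). φR_n = 0.75 × 65 × 3.1641 = 154.2 kips.
Tension yield (gross): A_g = 12×0.375 = 4.5 in². φR_n = 0.90 × 50 × 4.5 = 202.5 kips.
Governing: min(480.7, 505.9, 306.9, 154.2, 202.5) = 154.2 kips → net-section rupture.

154.2 kips (net-section rupture governs)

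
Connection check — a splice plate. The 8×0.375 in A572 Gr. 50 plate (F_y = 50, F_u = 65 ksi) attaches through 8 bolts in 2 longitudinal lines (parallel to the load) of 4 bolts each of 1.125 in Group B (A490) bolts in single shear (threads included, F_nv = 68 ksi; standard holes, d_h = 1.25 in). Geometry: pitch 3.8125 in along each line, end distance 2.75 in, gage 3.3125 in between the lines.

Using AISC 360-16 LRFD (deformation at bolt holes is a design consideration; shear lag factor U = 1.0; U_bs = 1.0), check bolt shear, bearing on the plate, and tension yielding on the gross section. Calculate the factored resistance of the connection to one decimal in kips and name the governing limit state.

Bolt shear: A_b = π(1.125)²/4 = 0.99402 in². φR_n = 0.75 × 68 × 0.99402 × 8 × 1 = 405.6 kips.
Bearing (0.375 in plate, F_u = 65 ksi): end bolts L_c = 2.75 − 1.25/2 = 2.125, R_n = min(1.2×2.125×0.375×65, 2.4×1.125×0.375×65) = 62.156 kips/bolt; interior L_c = 3.8125 − 1.25 = 2.5625, R_n = 65.813 kips/bolt. φR_n = 0.75 × (2×62.156 + 6×65.813) = 389.4 kips.
Tension yield (gross): A_g = 8×0.375 = 3 in². φR_n = 0.90 × 50 × 3 = 135.0 kips.
Governing: min(405.6, 389.4, 135.0) = 135.0 kips → gross-section yield.

135.0 kips (gross-section yield governs)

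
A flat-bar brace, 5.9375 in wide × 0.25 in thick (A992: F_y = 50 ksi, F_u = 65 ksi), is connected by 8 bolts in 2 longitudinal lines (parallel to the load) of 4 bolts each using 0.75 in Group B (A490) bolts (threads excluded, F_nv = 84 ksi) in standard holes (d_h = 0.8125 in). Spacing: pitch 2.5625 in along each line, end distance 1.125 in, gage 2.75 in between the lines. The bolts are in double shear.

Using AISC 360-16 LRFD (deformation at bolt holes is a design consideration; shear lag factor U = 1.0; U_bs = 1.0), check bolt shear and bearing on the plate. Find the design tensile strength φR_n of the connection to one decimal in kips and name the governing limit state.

152.6 kips (bearing governs)

Bolt shear: A_b = π(0.75)²/4 = 0.44179 in². φR_n = 0.75 × 84 × 0.44179 × 8 × 2 = 445.3 kips.
Bearing (0.25 in plate, F_u = 65 ksi): end bolts L_c = 1.125 − 0.8125/2 = 0.71875, R_n = min(1.2×0.71875×0.25×65, 2.4×0.75×0.25×65) = 14.016 kips/bolt; interior L_c = 2.5625 − 0.8125 = 1.75, R_n = 29.25 kips/bolt. φR_n = 0.75 × (2×14.016 + 6×29.25) = 152.6 kips.
Governing: min(445.3, 152.6) = 152.6 kips → bearing.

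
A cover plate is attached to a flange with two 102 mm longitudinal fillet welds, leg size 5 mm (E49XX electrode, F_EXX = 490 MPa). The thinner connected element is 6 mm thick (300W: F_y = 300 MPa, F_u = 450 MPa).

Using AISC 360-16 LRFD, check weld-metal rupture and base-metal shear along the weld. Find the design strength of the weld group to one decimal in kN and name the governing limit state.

159.0 kN (weld metal governs)

Weld metal: throat = 0.707×5 = 3.535 mm, L = 2×102 = 204 mm. φR_n = 0.75 × 0.6 × 490 × 3.535 × 204 = 159.0 kN.
Base metal shear (6 mm plate): yield φR_n = 1.0×0.6×300×6×204 = 220.3 kN; rupture φR_n = 0.75×0.6×450×6×204 = 247.9 kN; take 220.3 kN (yield).
Governing: min(159.0, 220.3) = 159.0 kN → weld metal.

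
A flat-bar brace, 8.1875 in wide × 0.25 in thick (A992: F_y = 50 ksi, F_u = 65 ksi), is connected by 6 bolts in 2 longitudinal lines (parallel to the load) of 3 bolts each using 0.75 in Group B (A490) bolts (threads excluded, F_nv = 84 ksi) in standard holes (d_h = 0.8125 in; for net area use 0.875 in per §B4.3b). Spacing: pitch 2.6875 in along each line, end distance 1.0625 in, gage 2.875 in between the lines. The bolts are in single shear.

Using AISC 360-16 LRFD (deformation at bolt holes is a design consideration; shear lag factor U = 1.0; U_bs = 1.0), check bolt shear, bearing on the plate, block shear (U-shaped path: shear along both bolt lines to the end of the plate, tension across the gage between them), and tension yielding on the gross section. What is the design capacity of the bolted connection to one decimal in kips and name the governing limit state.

Bolt shear: A_b = π(0.75)²/4 = 0.44179 in². φR_n = 0.75 × 84 × 0.44179 × 6 × 1 = 167.0 kips.
Bearing (0.25 in plate, F_u = 65 ksi): end bolts L_c = 1.0625 − 0.8125/2 = 0.65625, R_n = min(1.2×0.65625×0.25×65, 2.4×0.75×0.25×65) = 12.797 kips/bolt; interior L_c = 2.6875 − 0.8125 = 1.875, R_n = 29.25 kips/bolt. φR_n = 0.75 × (2×12.797 + 4×29.25) = 106.9 kips.
Block shear: shear path 2×[1.0625+2×2.6875] = 2×6.4375 in, A_gv = 3.2188, A_nv = 2×(6.4375 − 2.5×0.875)×0.25 = 2.125 in²; tension across gage: (2.875 − 1×0.875)×0.25 = 0.5 in². R_n = min(0.6×65×2.125, 0.6×50×3.2188) + 1.0×65×0.5 = min(82.875, 96.564) + 32.5 = 115.38 kips. φR_n = 0.75 × 115.38 = 86.5 kips.
Tension yield (gross): A_g = 8.1875×0.25 = 2.0469 in². φR_n = 0.90 × 50 × 2.0469 = 92.1 kips.
Governing: min(167.0, 106.9, 86.5, 92.1) = 86.5 kips → block shear.

86.5 kips (block shear governs)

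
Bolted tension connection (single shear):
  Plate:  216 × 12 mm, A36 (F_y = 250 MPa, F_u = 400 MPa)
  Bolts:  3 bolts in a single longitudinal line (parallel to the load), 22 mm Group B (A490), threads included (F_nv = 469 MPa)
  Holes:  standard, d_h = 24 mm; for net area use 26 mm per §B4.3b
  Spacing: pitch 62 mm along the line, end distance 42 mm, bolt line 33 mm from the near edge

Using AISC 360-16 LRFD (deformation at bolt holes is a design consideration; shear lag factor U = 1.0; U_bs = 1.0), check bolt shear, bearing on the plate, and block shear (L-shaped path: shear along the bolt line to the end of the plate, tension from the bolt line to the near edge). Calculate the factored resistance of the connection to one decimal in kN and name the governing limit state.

290.2 kN (block shear governs)

Bolt shear: A_b = π(22)²/4 = 380.13 mm². φR_n = 0.75 × 469 × 380.13 × 3 × 1 = 401.1 kN.
Bearing (12 mm plate, F_u = 400 MPa): end bolts L_c = 42 − 24/2 = 30, R_n = min(1.2×30×12×400, 2.4×22×12×400) = 172.8 kN/bolt; interior L_c = 62 − 24 = 38, R_n = 218.88 kN/bolt. φR_n = 0.75 × (1×172.8 + 2×218.88) = 457.9 kN.
Block shear: shear path 1×[42+2×62] = 1×166 mm, A_gv = 1992, A_nv = 1×(166 − 2.5×26)×12 = 1212 mm²; tension to near edge: (33 − 0.5×26)×12 = 240 mm². R_n = min(0.6×400×1212, 0.6×250×1992) + 1.0×400×240 = min(290.88, 298.8) + 96 = 386.88 kN. φR_n = 0.75 × 386.88 = 290.2 kN.
Governing: min(401.1, 457.9, 290.2) = 290.2 kN → block shear.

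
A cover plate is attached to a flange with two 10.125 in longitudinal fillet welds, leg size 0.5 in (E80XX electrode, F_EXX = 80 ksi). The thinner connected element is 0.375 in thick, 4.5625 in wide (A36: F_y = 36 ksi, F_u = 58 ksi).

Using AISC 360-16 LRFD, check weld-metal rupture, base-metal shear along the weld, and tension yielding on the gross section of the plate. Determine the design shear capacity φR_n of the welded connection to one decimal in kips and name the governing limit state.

55.4 kips (gross-section yield governs)

Weld metal: throat = 0.707×0.5 = 0.3535 in, L = 2×10.125 = 20.25 in. φR_n = 0.75 × 0.6 × 80 × 0.3535 × 20.25 = 257.7 kips.
Base metal shear (0.375 in plate): yield φR_n = 1.0×0.6×36×0.375×20.25 = 164.0 kips; rupture φR_n = 0.75×0.6×58×0.375×20.25 = 198.2 kips; take 164.0 kips (yield).
Tension yield (gross): A_g = 4.5625×0.375 = 1.7109 in². φR_n = 0.90 × 36 × 1.7109 = 55.4 kips.
Governing: min(257.7, 164.0, 55.4) = 55.4 kips → gross-section yield.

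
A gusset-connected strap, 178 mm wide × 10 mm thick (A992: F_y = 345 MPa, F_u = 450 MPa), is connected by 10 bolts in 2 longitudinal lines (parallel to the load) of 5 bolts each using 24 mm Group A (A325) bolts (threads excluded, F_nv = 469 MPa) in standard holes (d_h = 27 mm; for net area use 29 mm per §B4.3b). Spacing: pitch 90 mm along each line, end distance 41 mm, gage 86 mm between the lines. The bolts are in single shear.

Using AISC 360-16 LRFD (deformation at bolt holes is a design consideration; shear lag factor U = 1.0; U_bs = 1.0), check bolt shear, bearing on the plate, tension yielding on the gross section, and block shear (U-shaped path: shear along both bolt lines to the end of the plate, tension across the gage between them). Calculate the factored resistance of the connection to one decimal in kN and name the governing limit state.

Bolt shear: A_b = π(24)²/4 = 452.39 mm². φR_n = 0.75 × 469 × 452.39 × 10 × 1 = 1591.3 kN.
Bearing (10 mm plate, F_u = 450 MPa): end bolts L_c = 41 − 27/2 = 27.5, R_n = min(1.2×27.5×10×450, 2.4×24×10×450) = 148.5 kN/bolt; interior L_c = 90 − 27 = 63, R_n = 259.2 kN/bolt. φR_n = 0.75 × (2×148.5 + 8×259.2) = 1778.0 kN.
Tension yield (gross): A_g = 178×10 = 1780 mm². φR_n = 0.90 × 345 × 1780 = 552.7 kN.
Block shear: shear path 2×[41+4×90] = 2×401 mm, A_gv = 8020, A_nv = 2×(401 − 4.5×29)×10 = 5410 mm²; tension across gage: (86 − 1×29)×10 = 570 mm². R_n = min(0.6×450×5410, 0.6×345×8020) + 1.0×450×570 = min(1460.7, 1660.1) + 256.5 = 1717.2 kN. φR_n = 0.75 × 1717.2 = 1287.9 kN.
Governing: min(1591.3, 1778.0, 552.7, 1287.9) = 552.7 kN → gross-section yield.

552.7 kN (gross-section yield governs)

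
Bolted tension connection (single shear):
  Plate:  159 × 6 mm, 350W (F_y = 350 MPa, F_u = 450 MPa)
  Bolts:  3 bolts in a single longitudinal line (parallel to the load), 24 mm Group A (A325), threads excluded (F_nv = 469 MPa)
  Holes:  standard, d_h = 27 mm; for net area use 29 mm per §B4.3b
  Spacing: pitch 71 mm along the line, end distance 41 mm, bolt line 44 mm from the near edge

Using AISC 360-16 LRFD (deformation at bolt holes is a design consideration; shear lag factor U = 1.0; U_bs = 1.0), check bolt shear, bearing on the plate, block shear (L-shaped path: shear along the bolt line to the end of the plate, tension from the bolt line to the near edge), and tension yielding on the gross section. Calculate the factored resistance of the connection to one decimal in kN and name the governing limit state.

194.0 kN (block shear governs)

Bolt shear: A_b = π(24)²/4 = 452.39 mm². φR_n = 0.75 × 469 × 452.39 × 3 × 1 = 477.4 kN.
Bearing (6 mm plate, F_u = 450 MPa): end bolts L_c = 41 − 27/2 = 27.5, R_n = min(1.2×27.5×6×450, 2.4×24×6×450) = 89.1 kN/bolt; interior L_c = 71 − 27 = 44, R_n = 142.56 kN/bolt. φR_n = 0.75 × (1×89.1 + 2×142.56) = 280.7 kN.
Block shear: shear path 1×[41+2×71] = 1×183 mm, A_gv = 1098, A_nv = 1×(183 − 2.5×29)×6 = 663 mm²; tension to near edge: (44 − 0.5×29)×6 = 177 mm². R_n = min(0.6×450×663, 0.6×350×1098) + 1.0×450×177 = min(179.01, 230.58) + 79.65 = 258.66 kN. φR_n = 0.75 × 258.66 = 194.0 kN.
Tension yield (gross): A_g = 159×6 = 954 mm². φR_n = 0.90 × 350 × 954 = 300.5 kN.
Governing: min(477.4, 280.7, 194.0, 300.5) = 194.0 kN → block shear.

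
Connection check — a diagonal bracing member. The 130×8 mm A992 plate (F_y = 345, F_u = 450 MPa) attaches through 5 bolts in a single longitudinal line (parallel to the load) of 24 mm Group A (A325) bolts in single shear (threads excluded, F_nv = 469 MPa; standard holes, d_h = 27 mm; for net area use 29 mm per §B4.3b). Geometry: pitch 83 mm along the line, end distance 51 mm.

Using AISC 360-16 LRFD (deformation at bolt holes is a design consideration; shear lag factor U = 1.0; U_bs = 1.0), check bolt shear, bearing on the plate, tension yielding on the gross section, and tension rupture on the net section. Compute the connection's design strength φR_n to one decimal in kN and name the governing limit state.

Bolt shear: A_b = π(24)²/4 = 452.39 mm². φR_n = 0.75 × 469 × 452.39 × 5 × 1 = 795.6 kN.
Bearing (8 mm plate, F_u = 450 MPa): end bolts L_c = 51 − 27/2 = 37.5, R_n = min(1.2×37.5×8×450, 2.4×24×8×450) = 162 kN/bolt; interior L_c = 83 − 27 = 56, R_n = 207.36 kN/bolt. φR_n = 0.75 × (1×162 + 4×207.36) = 743.6 kN.
Tension yield (gross): A_g = 130×8 = 1040 mm². φR_n = 0.90 × 345 × 1040 = 322.9 kN.
Tension rupture (net): A_n = (130 − 1×29)×8 = 808 mm² (U = 1.0, A_e = A_n). φR_n = 0.75 × 450 × 808 = 272.7 kN.
Governing: min(795.6, 743.6, 322.9, 272.7) = 272.7 kN → net-section rupture.

272.7 kN (net-section rupture governs)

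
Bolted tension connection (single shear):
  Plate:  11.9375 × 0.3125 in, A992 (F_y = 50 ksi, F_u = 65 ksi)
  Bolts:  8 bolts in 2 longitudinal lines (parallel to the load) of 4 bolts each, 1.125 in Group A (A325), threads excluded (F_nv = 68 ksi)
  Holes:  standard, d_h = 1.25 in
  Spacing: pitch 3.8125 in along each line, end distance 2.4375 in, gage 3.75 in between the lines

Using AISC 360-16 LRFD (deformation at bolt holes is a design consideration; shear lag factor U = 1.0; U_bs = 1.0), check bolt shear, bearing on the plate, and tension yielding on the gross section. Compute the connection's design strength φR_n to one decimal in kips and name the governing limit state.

Bolt shear: A_b = π(1.125)²/4 = 0.99402 in². φR_n = 0.75 × 68 × 0.99402 × 8 × 1 = 405.6 kips.
Bearing (0.3125 in plate, F_u = 65 ksi): end bolts L_c = 2.4375 − 1.25/2 = 1.8125, R_n = min(1.2×1.8125×0.3125×65, 2.4×1.125×0.3125×65) = 44.18 kips/bolt; interior L_c = 3.8125 − 1.25 = 2.5625, R_n = 54.844 kips/bolt. φR_n = 0.75 × (2×44.18 + 6×54.844) = 313.1 kips.
Tension yield (gross): A_g = 11.9375×0.3125 = 3.7305 in². φR_n = 0.90 × 50 × 3.7305 = 167.9 kips.
Governing: min(405.6, 313.1, 167.9) = 167.9 kips → gross-section yield.

167.9 kips (gross-section yield governs)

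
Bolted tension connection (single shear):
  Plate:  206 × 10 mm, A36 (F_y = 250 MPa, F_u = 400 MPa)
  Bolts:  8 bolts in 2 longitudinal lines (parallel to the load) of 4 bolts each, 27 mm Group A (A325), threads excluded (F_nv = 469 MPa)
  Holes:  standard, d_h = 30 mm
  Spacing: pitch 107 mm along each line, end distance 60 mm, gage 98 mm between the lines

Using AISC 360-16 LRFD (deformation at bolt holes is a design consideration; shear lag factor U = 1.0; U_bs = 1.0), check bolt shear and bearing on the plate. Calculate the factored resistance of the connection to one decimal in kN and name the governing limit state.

Bolt shear: A_b = π(27)²/4 = 572.56 mm². φR_n = 0.75 × 469 × 572.56 × 8 × 1 = 1611.2 kN.
Bearing (10 mm plate, F_u = 400 MPa): end bolts L_c = 60 − 30/2 = 45, R_n = min(1.2×45×10×400, 2.4×27×10×400) = 216 kN/bolt; interior L_c = 107 − 30 = 77, R_n = 259.2 kN/bolt. φR_n = 0.75 × (2×216 + 6×259.2) = 1490.4 kN.
Governing: min(1611.2, 1490.4) = 1490.4 kN → bearing.

1490.4 kN (bearing governs)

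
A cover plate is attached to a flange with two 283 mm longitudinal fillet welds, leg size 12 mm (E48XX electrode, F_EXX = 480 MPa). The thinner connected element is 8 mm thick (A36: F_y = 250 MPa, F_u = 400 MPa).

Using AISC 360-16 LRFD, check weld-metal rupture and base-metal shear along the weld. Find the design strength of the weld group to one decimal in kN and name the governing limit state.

Weld metal: throat = 0.707×12 = 8.484 mm, L = 2×283 = 566 mm. φR_n = 0.75 × 0.6 × 480 × 8.484 × 566 = 1037.2 kN.
Base metal shear (8 mm plate): yield φR_n = 1.0×0.6×250×8×566 = 679.2 kN; rupture φR_n = 0.75×0.6×400×8×566 = 815.0 kN; take 679.2 kN (yield).
Governing: min(1037.2, 679.2) = 679.2 kN → base-metal shear.

679.2 kN (base-metal shear governs)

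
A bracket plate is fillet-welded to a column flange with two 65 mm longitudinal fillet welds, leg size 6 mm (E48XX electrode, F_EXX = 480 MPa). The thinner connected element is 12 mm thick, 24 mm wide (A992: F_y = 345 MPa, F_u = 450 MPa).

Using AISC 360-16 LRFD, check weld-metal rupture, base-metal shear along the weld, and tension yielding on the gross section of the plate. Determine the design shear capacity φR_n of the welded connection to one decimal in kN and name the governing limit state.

Weld metal: throat = 0.707×6 = 4.242 mm, L = 2×65 = 130 mm. φR_n = 0.75 × 0.6 × 480 × 4.242 × 130 = 119.1 kN.
Base metal shear (12 mm plate): yield φR_n = 1.0×0.6×345×12×130 = 322.9 kN; rupture φR_n = 0.75×0.6×450×12×130 = 315.9 kN; take 315.9 kN (rupture).
Tension yield (gross): A_g = 24×12 = 288 mm². φR_n = 0.90 × 345 × 288 = 89.4 kN.
Governing: min(119.1, 315.9, 89.4) = 89.4 kN → gross-section yield.

89.4 kN (gross-section yield governs)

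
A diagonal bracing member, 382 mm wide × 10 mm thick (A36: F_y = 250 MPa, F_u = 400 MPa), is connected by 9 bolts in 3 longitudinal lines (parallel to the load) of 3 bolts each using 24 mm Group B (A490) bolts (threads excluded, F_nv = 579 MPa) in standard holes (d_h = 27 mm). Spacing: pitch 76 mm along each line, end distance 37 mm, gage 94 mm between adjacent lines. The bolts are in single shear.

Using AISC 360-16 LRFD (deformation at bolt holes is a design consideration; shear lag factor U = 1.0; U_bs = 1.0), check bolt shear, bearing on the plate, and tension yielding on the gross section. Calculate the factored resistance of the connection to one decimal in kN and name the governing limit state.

Bolt shear: A_b = π(24)²/4 = 452.39 mm². φR_n = 0.75 × 579 × 452.39 × 9 × 1 = 1768.1 kN.
Bearing (10 mm plate, F_u = 400 MPa): end bolts L_c = 37 − 27/2 = 23.5, R_n = min(1.2×23.5×10×400, 2.4×24×10×400) = 112.8 kN/bolt; interior L_c = 76 − 27 = 49, R_n = 230.4 kN/bolt. φR_n = 0.75 × (3×112.8 + 6×230.4) = 1290.6 kN.
Tension yield (gross): A_g = 382×10 = 3820 mm². φR_n = 0.90 × 250 × 3820 = 859.5 kN.
Governing: min(1768.1, 1290.6, 859.5) = 859.5 kN → gross-section yield.

859.5 kN (gross-section yield governs)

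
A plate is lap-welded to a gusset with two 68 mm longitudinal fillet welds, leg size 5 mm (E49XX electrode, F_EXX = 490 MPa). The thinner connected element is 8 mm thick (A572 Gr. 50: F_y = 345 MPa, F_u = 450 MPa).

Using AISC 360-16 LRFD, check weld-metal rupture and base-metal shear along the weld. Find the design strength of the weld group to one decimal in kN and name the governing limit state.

106.0 kN (weld metal governs)

Weld metal: throat = 0.707×5 = 3.535 mm, L = 2×68 = 136 mm. φR_n = 0.75 × 0.6 × 490 × 3.535 × 136 = 106.0 kN.
Base metal shear (8 mm plate): yield φR_n = 1.0×0.6×345×8×136 = 225.2 kN; rupture φR_n = 0.75×0.6×450×8×136 = 220.3 kN; take 220.3 kN (rupture).
Governing: min(106.0, 220.3) = 106.0 kN → weld metal.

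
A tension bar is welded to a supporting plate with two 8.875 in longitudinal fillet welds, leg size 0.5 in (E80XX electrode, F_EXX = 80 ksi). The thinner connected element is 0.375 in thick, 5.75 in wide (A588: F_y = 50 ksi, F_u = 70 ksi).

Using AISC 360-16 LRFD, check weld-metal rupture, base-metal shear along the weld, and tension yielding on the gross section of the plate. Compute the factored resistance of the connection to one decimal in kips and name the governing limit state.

Weld metal: throat = 0.707×0.5 = 0.3535 in, L = 2×8.875 = 17.75 in. φR_n = 0.75 × 0.6 × 80 × 0.3535 × 17.75 = 225.9 kips.
Base metal shear (0.375 in plate): yield φR_n = 1.0×0.6×50×0.375×17.75 = 199.7 kips; rupture φR_n = 0.75×0.6×70×0.375×17.75 = 209.7 kips; take 199.7 kips (yield).
Tension yield (gross): A_g = 5.75×0.375 = 2.1563 in². φR_n = 0.90 × 50 × 2.1563 = 97.0 kips.
Governing: min(225.9, 199.7, 97.0) = 97.0 kips → gross-section yield.

97.0 kips (gross-section yield governs)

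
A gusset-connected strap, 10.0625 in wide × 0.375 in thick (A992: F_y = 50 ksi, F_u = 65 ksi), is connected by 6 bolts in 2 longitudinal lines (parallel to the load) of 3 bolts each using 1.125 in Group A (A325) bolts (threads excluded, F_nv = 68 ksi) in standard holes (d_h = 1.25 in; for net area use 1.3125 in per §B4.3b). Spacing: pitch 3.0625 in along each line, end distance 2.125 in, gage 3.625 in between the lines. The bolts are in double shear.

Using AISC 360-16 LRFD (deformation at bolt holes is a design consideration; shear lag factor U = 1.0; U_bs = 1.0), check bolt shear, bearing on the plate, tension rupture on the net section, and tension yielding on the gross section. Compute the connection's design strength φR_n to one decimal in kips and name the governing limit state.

136.0 kips (net-section rupture governs)

Bolt shear: A_b = π(1.125)²/4 = 0.99402 in². φR_n = 0.75 × 68 × 0.99402 × 6 × 2 = 608.3 kips.
Bearing (0.375 in plate, F_u = 65 ksi): end bolts L_c = 2.125 − 1.25/2 = 1.5, R_n = min(1.2×1.5×0.375×65, 2.4×1.125×0.375×65) = 43.875 kips/bolt; interior L_c = 3.0625 − 1.25 = 1.8125, R_n = 53.016 kips/bolt. φR_n = 0.75 × (2×43.875 + 4×53.016) = 224.9 kips.
Tension rupture (net): A_n = (10.0625 − 2×1.3125)×0.375 = 2.7891 in² (U = 1.0, A_e = A_n). φR_n = 0.75 × 65 × 2.7891 = 136.0 kips.
Tension yield (gross): A_g = 10.0625×0.375 = 3.7734 in². φR_n = 0.90 × 50 × 3.7734 = 169.8 kips.
Governing: min(608.3, 224.9, 136.0, 169.8) = 136.0 kips → net-section rupture.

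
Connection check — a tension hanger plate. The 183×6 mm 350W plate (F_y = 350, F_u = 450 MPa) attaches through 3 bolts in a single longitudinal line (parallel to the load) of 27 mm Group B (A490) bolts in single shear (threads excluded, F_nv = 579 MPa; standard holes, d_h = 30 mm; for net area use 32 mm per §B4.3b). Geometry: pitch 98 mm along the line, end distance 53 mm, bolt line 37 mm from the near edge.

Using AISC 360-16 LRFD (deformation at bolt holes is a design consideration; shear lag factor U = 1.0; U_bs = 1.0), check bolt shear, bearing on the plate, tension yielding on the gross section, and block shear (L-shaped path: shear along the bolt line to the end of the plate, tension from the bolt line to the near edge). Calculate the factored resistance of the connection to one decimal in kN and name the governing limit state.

Bolt shear: A_b = π(27)²/4 = 572.56 mm². φR_n = 0.75 × 579 × 572.56 × 3 × 1 = 745.9 kN.
Bearing (6 mm plate, F_u = 450 MPa): end bolts L_c = 53 − 30/2 = 38, R_n = min(1.2×38×6×450, 2.4×27×6×450) = 123.12 kN/bolt; interior L_c = 98 − 30 = 68, R_n = 174.96 kN/bolt. φR_n = 0.75 × (1×123.12 + 2×174.96) = 354.8 kN.
Tension yield (gross): A_g = 183×6 = 1098 mm². φR_n = 0.90 × 350 × 1098 = 345.9 kN.
Block shear: shear path 1×[53+2×98] = 1×249 mm, A_gv = 1494, A_nv = 1×(249 − 2.5×32)×6 = 1014 mm²; tension to near edge: (37 − 0.5×32)×6 = 126 mm². R_n = min(0.6×450×1014, 0.6×350×1494) + 1.0×450×126 = min(273.78, 313.74) + 56.7 = 330.48 kN. φR_n = 0.75 × 330.48 = 247.9 kN.
Governing: min(745.9, 354.8, 345.9, 247.9) = 247.9 kN → block shear.

247.9 kN (block shear governs)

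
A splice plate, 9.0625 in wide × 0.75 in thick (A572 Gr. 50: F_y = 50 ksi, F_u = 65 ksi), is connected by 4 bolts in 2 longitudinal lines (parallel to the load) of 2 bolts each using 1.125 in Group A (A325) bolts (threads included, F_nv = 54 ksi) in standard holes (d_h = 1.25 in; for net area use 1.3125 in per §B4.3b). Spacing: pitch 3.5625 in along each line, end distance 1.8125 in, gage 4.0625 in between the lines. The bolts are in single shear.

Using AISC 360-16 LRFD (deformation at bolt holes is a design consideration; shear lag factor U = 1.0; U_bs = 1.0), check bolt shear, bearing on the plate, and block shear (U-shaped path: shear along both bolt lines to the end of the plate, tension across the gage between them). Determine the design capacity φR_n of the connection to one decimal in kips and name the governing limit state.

Bolt shear: A_b = π(1.125)²/4 = 0.99402 in². φR_n = 0.75 × 54 × 0.99402 × 4 × 1 = 161.0 kips.
Bearing (0.75 in plate, F_u = 65 ksi): end bolts L_c = 1.8125 − 1.25/2 = 1.1875, R_n = min(1.2×1.1875×0.75×65, 2.4×1.125×0.75×65) = 69.469 kips/bolt; interior L_c = 3.5625 − 1.25 = 2.3125, R_n = 131.63 kips/bolt. φR_n = 0.75 × (2×69.469 + 2×131.63) = 301.6 kips.
Block shear: shear path 2×[1.8125+1×3.5625] = 2×5.375 in, A_gv = 8.0625, A_nv = 2×(5.375 − 1.5×1.3125)×0.75 = 5.1094 in²; tension across gage: (4.0625 − 1×1.3125)×0.75 = 2.0625 in². R_n = min(0.6×65×5.1094, 0.6×50×8.0625) + 1.0×65×2.0625 = min(199.27, 241.88) + 134.06 = 333.33 kips. φR_n = 0.75 × 333.33 = 250.0 kips.
Governing: min(161.0, 301.6, 250.0) = 161.0 kips → bolt shear.

161.0 kips (bolt shear governs)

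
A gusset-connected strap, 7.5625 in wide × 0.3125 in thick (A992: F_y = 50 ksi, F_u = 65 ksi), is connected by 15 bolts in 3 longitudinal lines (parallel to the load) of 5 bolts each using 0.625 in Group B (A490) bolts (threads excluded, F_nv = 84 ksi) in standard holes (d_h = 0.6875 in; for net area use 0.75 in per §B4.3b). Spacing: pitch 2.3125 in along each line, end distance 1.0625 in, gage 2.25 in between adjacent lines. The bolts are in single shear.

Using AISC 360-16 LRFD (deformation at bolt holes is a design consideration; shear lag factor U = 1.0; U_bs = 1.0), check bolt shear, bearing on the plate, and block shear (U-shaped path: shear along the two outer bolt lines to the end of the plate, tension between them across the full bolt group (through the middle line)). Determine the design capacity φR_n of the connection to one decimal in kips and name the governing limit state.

172.5 kips (block shear governs)

Bolt shear: A_b = π(0.625)²/4 = 0.3068 in². φR_n = 0.75 × 84 × 0.3068 × 15 × 1 = 289.9 kips.
Bearing (0.3125 in plate, F_u = 65 ksi): end bolts L_c = 1.0625 − 0.6875/2 = 0.71875, R_n = min(1.2×0.71875×0.3125×65, 2.4×0.625×0.3125×65) = 17.52 kips/bolt; interior L_c = 2.3125 − 0.6875 = 1.625, R_n = 30.469 kips/bolt. φR_n = 0.75 × (3×17.52 + 12×30.469) = 313.6 kips.
Block shear: shear path 2×[1.0625+4×2.3125] = 2×10.3125 in, A_gv = 6.4453, A_nv = 2×(10.3125 − 4.5×0.75)×0.3125 = 4.3359 in²; tension across gage: (4.5 − 2×0.75)×0.3125 = 0.9375 in². R_n = min(0.6×65×4.3359, 0.6×50×6.4453) + 1.0×65×0.9375 = min(169.1, 193.36) + 60.938 = 230.04 kips. φR_n = 0.75 × 230.04 = 172.5 kips.
Governing: min(289.9, 313.6, 172.5) = 172.5 kips → block shear.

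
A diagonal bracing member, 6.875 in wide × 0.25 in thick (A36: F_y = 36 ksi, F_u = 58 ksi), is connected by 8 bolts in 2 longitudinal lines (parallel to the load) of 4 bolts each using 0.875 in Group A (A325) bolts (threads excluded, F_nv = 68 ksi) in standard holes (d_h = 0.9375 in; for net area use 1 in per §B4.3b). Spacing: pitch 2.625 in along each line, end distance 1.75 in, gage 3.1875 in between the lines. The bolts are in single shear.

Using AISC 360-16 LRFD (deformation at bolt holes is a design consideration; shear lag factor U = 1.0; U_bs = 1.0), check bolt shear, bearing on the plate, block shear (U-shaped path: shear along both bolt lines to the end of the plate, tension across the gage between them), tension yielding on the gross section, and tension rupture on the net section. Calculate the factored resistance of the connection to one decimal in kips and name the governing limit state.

53.0 kips (net-section rupture governs)

Bolt shear: A_b = π(0.875)²/4 = 0.60132 in². φR_n = 0.75 × 68 × 0.60132 × 8 × 1 = 245.3 kips.
Bearing (0.25 in plate, F_u = 58 ksi): end bolts L_c = 1.75 − 0.9375/2 = 1.28125, R_n = min(1.2×1.28125×0.25×58, 2.4×0.875×0.25×58) = 22.294 kips/bolt; interior L_c = 2.625 − 0.9375 = 1.6875, R_n = 29.363 kips/bolt. φR_n = 0.75 × (2×22.294 + 6×29.363) = 165.6 kips.
Block shear: shear path 2×[1.75+3×2.625] = 2×9.625 in, A_gv = 4.8125, A_nv = 2×(9.625 − 3.5×1)×0.25 = 3.0625 in²; tension across gage: (3.1875 − 1×1)×0.25 = 0.54688 in². R_n = min(0.6×58×3.0625, 0.6×36×4.8125) + 1.0×58×0.54688 = min(106.58, 103.95) + 31.719 = 135.67 kips. φR_n = 0.75 × 135.67 = 101.8 kips.
Tension yield (gross): A_g = 6.875×0.25 = 1.7188 in². φR_n = 0.90 × 36 × 1.7188 = 55.7 kips.
Tension rupture (net): A_n = (6.875 − 2×1)×0.25 = 1.2188 in² (U = 1.0, A_e = A_n). φR_n = 0.75 × 58 × 1.2188 = 53.0 kips.
Governing: min(245.3, 165.6, 101.8, 55.7, 53.0) = 53.0 kips → net-section rupture.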